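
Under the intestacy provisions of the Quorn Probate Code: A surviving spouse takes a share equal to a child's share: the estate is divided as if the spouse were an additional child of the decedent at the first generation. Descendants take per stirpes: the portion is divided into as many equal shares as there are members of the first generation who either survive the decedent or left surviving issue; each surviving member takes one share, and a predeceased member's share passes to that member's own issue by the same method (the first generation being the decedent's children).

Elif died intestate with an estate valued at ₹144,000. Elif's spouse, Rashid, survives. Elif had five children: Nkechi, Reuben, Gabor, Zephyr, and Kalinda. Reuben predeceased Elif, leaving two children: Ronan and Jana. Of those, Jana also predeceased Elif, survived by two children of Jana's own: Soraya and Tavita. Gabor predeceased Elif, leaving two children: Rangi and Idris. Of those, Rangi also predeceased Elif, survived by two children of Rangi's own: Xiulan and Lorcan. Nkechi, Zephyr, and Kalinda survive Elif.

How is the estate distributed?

Rashid: ₹24,000; Nkechi: ₹24,000; Ronan: ₹12,000; Soraya: ₹6,000; Tavita: ₹6,000; Xiulan: ₹6,000; Lorcan: ₹6,000; Idris: ₹12,000; Zephyr: ₹24,000; Kalinda: ₹24,000

The spouse counts as an additional share at the children's level, so there are 6 primary shares of ₹24,000. Rashid takes one such share (₹24,000).
The children's combined portion (₹120,000) is divided into 5 shares of ₹24,000: Nkechi, Zephyr, and Kalinda each take ₹24,000; Reuben's ₹24,000 share passes to Reuben's issue; Gabor's ₹24,000 share passes to Gabor's issue.
Reuben's share (₹24,000) is divided into 2 shares of ₹12,000: Ronan takes ₹12,000; Jana's ₹12,000 share passes to Jana's issue.
Jana's share (₹12,000) is divided into 2 shares of ₹6,000: Soraya and Tavita each take ₹6,000.
Gabor's share (₹24,000) is divided into 2 shares of ₹12,000: Idris takes ₹12,000; Rangi's ₹12,000 share passes to Rangi's issue.
Rangi's share (₹12,000) is divided into 2 shares of ₹6,000: Xiulan and Lorcan each take ₹6,000.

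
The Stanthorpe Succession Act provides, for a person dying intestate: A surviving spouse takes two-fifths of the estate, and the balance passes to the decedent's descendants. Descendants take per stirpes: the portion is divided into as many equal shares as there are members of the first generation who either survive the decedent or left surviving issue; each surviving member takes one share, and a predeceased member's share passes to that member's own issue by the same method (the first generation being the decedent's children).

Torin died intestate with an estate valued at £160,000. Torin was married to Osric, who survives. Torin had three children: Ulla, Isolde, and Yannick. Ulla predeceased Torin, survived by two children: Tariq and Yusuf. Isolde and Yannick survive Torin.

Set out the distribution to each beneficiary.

Osric: £64,000; Tariq: £16,000; Yusuf: £16,000; Isolde: £32,000; Yannick: £32,000

Osric takes two-fifths of £160,000 = £64,000. The remaining £96,000 passes to the descendants.
The descendants' portion (£96,000) is divided into 3 shares of £32,000: Isolde and Yannick each take £32,000; Ulla's £32,000 share passes to Ulla's issue.
Ulla's share (£32,000) is divided into 2 shares of £16,000: Tariq and Yusuf each take £16,000.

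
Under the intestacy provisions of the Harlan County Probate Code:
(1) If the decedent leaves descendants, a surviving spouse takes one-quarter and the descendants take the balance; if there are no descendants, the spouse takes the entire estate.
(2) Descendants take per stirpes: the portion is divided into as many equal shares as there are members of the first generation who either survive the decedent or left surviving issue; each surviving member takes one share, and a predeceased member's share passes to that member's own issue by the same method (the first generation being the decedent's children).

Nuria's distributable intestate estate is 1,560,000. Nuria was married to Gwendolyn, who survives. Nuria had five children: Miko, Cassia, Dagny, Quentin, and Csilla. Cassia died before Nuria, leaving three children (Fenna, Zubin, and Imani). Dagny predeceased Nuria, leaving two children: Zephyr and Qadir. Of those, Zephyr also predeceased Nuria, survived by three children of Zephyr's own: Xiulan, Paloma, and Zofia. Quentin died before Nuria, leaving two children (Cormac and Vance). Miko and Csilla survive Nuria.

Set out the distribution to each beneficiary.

Gwendolyn takes one-quarter of 1,560,000 = 390,000. The remaining 1,170,000 passes to the descendants.
The descendants' portion (1,170,000) is divided into 5 shares of 234,000: Miko and Csilla each take 234,000; Cassia's 234,000 share passes to Cassia's issue; Dagny's 234,000 share passes to Dagny's issue; Quentin's 234,000 share passes to Quentin's issue.
Cassia's share (234,000) is divided into 3 shares of 78,000: Fenna, Zubin, and Imani each take 78,000.
Dagny's share (234,000) is divided into 2 shares of 117,000: Qadir takes 117,000; Zephyr's 117,000 share passes to Zephyr's issue.
Zephyr's share (117,000) is divided into 3 shares of 39,000: Xiulan, Paloma, and Zofia each take 39,000.
Quentin's share (234,000) is divided into 2 shares of 117,000: Cormac and Vance each take 117,000.

Gwendolyn: 390,000; Miko: 234,000; Fenna: 78,000; Zubin: 78,000; Imani: 78,000; Xiulan: 39,000; Paloma: 39,000; Zofia: 39,000; Qadir: 117,000; Cormac: 117,000; Vance: 117,000; Csilla: 234,000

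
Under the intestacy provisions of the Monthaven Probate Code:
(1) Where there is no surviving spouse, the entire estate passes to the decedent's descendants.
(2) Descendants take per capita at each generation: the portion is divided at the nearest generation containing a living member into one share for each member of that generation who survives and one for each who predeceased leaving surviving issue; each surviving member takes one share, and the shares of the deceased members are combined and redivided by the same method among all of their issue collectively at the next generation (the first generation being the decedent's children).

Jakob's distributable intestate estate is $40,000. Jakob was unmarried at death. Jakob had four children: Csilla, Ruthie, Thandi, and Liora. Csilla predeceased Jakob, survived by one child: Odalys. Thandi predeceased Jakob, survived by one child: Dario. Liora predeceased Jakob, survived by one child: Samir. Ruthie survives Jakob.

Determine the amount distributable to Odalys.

Odalys receives $10,000.

The entire $40,000 passes to the descendants.
That amount ($40,000) is divided at the children's generation into 4 shares of $10,000. Ruthie takes $10,000. The 3 shares of the deceased (Csilla, Thandi, and Liora) are combined into a pool of $30,000.
That pool ($30,000) is divided at the grandchildren's generation equally among Odalys, Dario, and Samir: $10,000 each.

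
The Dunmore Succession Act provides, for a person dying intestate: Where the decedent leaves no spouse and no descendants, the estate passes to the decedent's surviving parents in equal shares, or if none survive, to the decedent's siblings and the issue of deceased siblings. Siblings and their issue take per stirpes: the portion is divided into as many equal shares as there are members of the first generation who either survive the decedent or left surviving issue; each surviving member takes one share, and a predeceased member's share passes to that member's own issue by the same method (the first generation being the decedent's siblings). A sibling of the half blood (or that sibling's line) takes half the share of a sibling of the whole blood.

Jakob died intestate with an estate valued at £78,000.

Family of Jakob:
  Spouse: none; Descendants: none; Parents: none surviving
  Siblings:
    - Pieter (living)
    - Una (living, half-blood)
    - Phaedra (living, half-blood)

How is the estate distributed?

Pieter: £39,000; Una: £19,500; Phaedra: £19,500

The entire £78,000 passes to the siblings and their issue.
Counting each half-blood sibling's line as half a unit, there are 2 units in £78,000, so one unit is £39,000. Whole-blood lines (Pieter) take £39,000 each; half-blood lines (Una and Phaedra) take £19,500 each.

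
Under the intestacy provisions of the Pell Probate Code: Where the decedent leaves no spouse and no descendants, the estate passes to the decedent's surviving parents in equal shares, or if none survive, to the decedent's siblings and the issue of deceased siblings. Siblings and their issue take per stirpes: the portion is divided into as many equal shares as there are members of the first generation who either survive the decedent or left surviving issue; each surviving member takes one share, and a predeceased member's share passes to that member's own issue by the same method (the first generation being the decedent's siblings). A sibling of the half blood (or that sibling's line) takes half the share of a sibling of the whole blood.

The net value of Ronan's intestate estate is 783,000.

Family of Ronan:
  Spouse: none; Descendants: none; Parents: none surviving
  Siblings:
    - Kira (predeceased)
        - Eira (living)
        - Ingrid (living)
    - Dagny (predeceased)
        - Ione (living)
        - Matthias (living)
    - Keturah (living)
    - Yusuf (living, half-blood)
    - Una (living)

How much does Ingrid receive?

The entire 783,000 passes to the siblings and their issue.
Counting each half-blood sibling's line as half a unit, there are 9/2 units in 783,000, so one unit is 174,000. Whole-blood lines (Kira, Dagny, Keturah, and Una) take 174,000 each; half-blood lines (Yusuf) take 87,000 each.
Kira's share (174,000) is divided into 2 shares of 87,000: Eira and Ingrid each take 87,000.
Dagny's share (174,000) is divided into 2 shares of 87,000: Ione and Matthias each take 87,000.

Ingrid receives 87,000.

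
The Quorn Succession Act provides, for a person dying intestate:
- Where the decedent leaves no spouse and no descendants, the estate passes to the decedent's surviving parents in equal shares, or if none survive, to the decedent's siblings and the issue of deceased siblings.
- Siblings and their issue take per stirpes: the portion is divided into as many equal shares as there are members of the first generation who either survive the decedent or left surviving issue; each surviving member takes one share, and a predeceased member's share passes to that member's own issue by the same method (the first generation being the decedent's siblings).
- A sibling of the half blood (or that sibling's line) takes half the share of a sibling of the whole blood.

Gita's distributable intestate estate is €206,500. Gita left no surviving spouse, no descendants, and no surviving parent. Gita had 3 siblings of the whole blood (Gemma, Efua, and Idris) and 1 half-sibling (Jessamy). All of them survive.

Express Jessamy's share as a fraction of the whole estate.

The entire €206,500 passes to the siblings and their issue.
Counting each half-blood sibling's line as half a unit, there are 7/2 units in €206,500, so one unit is €59,000. Whole-blood lines (Gemma, Efua, and Idris) take €59,000 each; half-blood lines (Jessamy) take €29,500 each.

Jessamy receives 1/7 of the estate.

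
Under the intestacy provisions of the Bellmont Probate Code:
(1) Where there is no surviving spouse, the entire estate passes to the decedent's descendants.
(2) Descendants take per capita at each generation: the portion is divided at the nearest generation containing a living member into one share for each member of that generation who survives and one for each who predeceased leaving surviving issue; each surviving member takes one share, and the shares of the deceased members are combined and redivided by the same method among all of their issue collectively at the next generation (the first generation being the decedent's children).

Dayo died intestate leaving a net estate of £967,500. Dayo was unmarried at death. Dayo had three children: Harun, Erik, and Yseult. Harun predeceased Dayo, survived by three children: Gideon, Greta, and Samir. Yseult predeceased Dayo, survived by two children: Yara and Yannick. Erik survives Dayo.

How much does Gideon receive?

Gideon receives £129,000.

The entire £967,500 passes to the descendants.
That amount (£967,500) is divided at the children's generation into 3 shares of £322,500. Erik takes £322,500. The 2 shares of the deceased (Harun and Yseult) are combined into a pool of £645,000.
That pool (£645,000) is divided at the grandchildren's generation equally among Gideon, Greta, Samir, Yara, and Yannick: £129,000 each.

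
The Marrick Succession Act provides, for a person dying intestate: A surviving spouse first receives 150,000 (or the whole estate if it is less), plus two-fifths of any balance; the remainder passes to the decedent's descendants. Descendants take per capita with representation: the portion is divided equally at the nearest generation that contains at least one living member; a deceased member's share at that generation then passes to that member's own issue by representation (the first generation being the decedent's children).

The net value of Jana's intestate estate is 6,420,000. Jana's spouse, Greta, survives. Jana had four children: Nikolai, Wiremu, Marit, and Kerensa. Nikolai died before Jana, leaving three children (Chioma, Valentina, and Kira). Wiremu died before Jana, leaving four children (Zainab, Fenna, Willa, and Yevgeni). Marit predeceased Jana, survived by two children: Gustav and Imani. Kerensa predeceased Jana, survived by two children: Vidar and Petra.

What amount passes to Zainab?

Greta first takes 150,000, leaving a balance of 6,270,000. Greta then takes two-fifths of the balance (2,508,000), for a total of 2,658,000. The remaining 3,762,000 passes to the descendants.
No child survives, so the initial division is made at the grandchildren's generation.
The descendants' portion (3,762,000) is divided into 11 shares of 342,000: Chioma, Valentina, Kira, Zainab, Fenna, Willa, Yevgeni, Gustav, Imani, Vidar, and Petra each take 342,000.

Zainab receives 342,000.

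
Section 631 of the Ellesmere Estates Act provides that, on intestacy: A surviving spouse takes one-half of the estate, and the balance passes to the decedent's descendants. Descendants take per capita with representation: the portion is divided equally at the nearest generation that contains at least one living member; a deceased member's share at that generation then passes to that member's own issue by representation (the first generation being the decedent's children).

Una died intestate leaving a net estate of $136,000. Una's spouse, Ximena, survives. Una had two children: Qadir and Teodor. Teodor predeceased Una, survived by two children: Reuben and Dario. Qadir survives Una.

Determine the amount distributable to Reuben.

Reuben receives $17,000.

Ximena takes one-half of $136,000 = $68,000. The remaining $68,000 passes to the descendants.
The descendants' portion ($68,000) is divided into 2 shares of $34,000: Qadir takes $34,000; Teodor's $34,000 share passes to Teodor's issue.
Teodor's share ($34,000) is divided into 2 shares of $17,000: Reuben and Dario each take $17,000.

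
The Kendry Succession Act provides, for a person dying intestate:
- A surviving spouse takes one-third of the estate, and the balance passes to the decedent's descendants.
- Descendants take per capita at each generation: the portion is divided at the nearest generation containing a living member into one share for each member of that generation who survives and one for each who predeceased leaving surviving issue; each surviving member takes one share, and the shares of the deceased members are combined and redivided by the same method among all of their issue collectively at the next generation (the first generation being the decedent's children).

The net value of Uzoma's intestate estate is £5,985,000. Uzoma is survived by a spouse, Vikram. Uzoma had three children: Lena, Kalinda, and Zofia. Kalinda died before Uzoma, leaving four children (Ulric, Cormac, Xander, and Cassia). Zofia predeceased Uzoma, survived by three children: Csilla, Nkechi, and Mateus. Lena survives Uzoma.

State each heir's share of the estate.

Vikram: £1,995,000; Lena: £1,330,000; Ulric: £380,000; Cormac: £380,000; Xander: £380,000; Cassia: £380,000; Csilla: £380,000; Nkechi: £380,000; Mateus: £380,000

Vikram takes one-third of £5,985,000 = £1,995,000. The remaining £3,990,000 passes to the descendants.
The descendants' portion (£3,990,000) is divided at the children's generation into 3 shares of £1,330,000. Lena takes £1,330,000. The 2 shares of the deceased (Kalinda and Zofia) are combined into a pool of £2,660,000.
That pool (£2,660,000) is divided at the grandchildren's generation equally among Ulric, Cormac, Xander, Cassia, Csilla, Nkechi, and Mateus: £380,000 each.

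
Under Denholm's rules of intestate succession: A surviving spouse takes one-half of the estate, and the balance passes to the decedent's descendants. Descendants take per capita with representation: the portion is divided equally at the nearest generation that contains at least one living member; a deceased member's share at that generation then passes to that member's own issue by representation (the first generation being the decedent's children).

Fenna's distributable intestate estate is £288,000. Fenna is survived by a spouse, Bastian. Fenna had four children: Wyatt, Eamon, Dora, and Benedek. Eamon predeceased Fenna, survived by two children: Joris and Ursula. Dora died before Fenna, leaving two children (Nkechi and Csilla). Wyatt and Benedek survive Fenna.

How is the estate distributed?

Bastian: £144,000; Wyatt: £36,000; Joris: £18,000; Ursula: £18,000; Nkechi: £18,000; Csilla: £18,000; Benedek: £36,000

Bastian takes one-half of £288,000 = £144,000. The remaining £144,000 passes to the descendants.
The descendants' portion (£144,000) is divided into 4 shares of £36,000: Wyatt and Benedek each take £36,000; Eamon's £36,000 share passes to Eamon's issue; Dora's £36,000 share passes to Dora's issue.
Eamon's share (£36,000) is divided into 2 shares of £18,000: Joris and Ursula each take £18,000.
Dora's share (£36,000) is divided into 2 shares of £18,000: Nkechi and Csilla each take £18,000.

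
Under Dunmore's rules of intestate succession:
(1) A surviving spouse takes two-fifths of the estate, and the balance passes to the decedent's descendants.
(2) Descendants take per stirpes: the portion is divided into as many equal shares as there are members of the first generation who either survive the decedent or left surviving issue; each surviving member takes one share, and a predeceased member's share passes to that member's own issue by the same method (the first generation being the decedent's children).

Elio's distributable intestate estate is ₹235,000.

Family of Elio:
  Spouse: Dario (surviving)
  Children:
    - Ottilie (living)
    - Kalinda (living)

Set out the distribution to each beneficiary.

Dario takes two-fifths of ₹235,000 = ₹94,000. The remaining ₹141,000 passes to the descendants.
The descendants' portion (₹141,000) is divided into 2 shares of ₹70,500: Ottilie and Kalinda each take ₹70,500.

Dario: ₹94,000; Ottilie: ₹70,500; Kalinda: ₹70,500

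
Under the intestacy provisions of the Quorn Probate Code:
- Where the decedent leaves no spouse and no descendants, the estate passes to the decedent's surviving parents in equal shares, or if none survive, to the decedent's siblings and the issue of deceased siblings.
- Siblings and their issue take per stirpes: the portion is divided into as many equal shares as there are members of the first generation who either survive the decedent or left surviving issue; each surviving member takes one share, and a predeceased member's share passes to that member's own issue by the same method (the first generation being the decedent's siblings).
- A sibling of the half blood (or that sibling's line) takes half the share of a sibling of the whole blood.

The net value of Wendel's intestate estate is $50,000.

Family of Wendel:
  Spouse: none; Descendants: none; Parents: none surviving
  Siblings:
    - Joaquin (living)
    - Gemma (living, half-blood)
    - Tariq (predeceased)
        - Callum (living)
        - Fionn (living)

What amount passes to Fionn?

The entire $50,000 passes to the siblings and their issue.
Counting each half-blood sibling's line as half a unit, there are 5/2 units in $50,000, so one unit is $20,000. Whole-blood lines (Joaquin and Tariq) take $20,000 each; half-blood lines (Gemma) take $10,000 each.
Tariq's share ($20,000) is divided into 2 shares of $10,000: Callum and Fionn each take $10,000.

Fionn receives $10,000.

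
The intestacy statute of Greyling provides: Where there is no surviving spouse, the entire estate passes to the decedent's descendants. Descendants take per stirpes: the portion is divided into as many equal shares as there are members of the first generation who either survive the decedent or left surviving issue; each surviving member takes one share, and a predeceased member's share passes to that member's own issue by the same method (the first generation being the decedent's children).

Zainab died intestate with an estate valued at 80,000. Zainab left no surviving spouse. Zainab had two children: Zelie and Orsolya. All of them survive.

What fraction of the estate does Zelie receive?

The entire 80,000 passes to the descendants.
That amount (80,000) is divided into 2 shares of 40,000: Zelie and Orsolya each take 40,000.

Zelie receives 1/2 of the estate.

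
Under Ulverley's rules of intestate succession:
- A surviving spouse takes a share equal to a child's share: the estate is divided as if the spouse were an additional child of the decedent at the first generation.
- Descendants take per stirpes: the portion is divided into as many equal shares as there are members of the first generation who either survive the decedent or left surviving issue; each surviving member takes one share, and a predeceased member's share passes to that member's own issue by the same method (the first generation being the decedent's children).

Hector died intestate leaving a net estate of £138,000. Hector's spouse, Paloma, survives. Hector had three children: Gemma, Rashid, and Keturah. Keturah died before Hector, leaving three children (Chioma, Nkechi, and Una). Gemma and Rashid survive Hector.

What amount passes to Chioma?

The spouse counts as an additional share at the children's level, so there are 4 primary shares of £34,500. Paloma takes one such share (£34,500).
The children's combined portion (£103,500) is divided into 3 shares of £34,500: Gemma and Rashid each take £34,500; Keturah's £34,500 share passes to Keturah's issue.
Keturah's share (£34,500) is divided into 3 shares of £11,500: Chioma, Nkechi, and Una each take £11,500.

Chioma receives £11,500.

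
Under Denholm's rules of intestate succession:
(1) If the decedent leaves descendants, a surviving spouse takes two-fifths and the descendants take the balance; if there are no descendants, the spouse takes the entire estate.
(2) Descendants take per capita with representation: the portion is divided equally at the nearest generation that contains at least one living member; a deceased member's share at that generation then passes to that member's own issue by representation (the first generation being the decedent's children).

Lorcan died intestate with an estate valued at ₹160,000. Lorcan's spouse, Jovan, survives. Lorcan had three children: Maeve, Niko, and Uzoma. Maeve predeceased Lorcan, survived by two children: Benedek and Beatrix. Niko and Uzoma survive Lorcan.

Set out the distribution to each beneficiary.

Jovan: ₹64,000; Benedek: ₹16,000; Beatrix: ₹16,000; Niko: ₹32,000; Uzoma: ₹32,000

Jovan takes two-fifths of ₹160,000 = ₹64,000. The remaining ₹96,000 passes to the descendants.
The descendants' portion (₹96,000) is divided into 3 shares of ₹32,000: Niko and Uzoma each take ₹32,000; Maeve's ₹32,000 share passes to Maeve's issue.
Maeve's share (₹32,000) is divided into 2 shares of ₹16,000: Benedek and Beatrix each take ₹16,000.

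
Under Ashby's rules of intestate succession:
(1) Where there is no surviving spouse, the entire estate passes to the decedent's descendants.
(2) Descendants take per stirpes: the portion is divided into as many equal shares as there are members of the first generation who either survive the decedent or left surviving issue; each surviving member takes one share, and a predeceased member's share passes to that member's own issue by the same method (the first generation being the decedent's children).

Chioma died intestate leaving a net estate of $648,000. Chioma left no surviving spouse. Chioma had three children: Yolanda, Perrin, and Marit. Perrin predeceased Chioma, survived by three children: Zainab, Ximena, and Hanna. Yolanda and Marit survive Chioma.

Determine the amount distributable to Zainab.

The entire $648,000 passes to the descendants.
That amount ($648,000) is divided into 3 shares of $216,000: Yolanda and Marit each take $216,000; Perrin's $216,000 share passes to Perrin's issue.
Perrin's share ($216,000) is divided into 3 shares of $72,000: Zainab, Ximena, and Hanna each take $72,000.

Zainab receives $72,000.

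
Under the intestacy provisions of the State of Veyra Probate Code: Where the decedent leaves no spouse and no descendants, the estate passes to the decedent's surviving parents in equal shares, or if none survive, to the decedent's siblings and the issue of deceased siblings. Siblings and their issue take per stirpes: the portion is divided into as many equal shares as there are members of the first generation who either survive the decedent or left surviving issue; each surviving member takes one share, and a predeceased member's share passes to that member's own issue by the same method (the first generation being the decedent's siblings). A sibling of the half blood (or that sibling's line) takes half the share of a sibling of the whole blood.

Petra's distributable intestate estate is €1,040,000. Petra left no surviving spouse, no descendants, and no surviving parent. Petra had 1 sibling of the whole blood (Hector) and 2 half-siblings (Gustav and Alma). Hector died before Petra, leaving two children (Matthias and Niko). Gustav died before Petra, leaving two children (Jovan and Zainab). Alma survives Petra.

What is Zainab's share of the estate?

Zainab receives €130,000.

The entire €1,040,000 passes to the siblings and their issue.
Counting each half-blood sibling's line as half a unit, there are 2 units in €1,040,000, so one unit is €520,000. Whole-blood lines (Hector) take €520,000 each; half-blood lines (Gustav and Alma) take €260,000 each.
Hector's share (€520,000) is divided into 2 shares of €260,000: Matthias and Niko each take €260,000.
Gustav's share (€260,000) is divided into 2 shares of €130,000: Jovan and Zainab each take €130,000.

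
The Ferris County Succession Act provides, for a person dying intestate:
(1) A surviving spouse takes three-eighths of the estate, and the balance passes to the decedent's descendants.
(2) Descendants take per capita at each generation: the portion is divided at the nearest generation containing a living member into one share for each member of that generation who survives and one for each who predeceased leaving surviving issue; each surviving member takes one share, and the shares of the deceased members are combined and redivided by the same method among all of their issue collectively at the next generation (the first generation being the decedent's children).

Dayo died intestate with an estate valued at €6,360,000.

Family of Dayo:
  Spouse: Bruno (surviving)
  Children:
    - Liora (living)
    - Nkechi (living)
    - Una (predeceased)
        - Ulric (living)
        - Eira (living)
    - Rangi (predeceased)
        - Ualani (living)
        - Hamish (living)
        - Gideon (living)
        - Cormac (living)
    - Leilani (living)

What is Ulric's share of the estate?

Bruno takes three-eighths of €6,360,000 = €2,385,000. The remaining €3,975,000 passes to the descendants.
The descendants' portion (€3,975,000) is divided at the children's generation into 5 shares of €795,000. Liora, Nkechi, and Leilani each take €795,000. The 2 shares of the deceased (Una and Rangi) are combined into a pool of €1,590,000.
That pool (€1,590,000) is divided at the grandchildren's generation equally among Ulric, Eira, Ualani, Hamish, Gideon, and Cormac: €265,000 each.

Ulric receives €265,000.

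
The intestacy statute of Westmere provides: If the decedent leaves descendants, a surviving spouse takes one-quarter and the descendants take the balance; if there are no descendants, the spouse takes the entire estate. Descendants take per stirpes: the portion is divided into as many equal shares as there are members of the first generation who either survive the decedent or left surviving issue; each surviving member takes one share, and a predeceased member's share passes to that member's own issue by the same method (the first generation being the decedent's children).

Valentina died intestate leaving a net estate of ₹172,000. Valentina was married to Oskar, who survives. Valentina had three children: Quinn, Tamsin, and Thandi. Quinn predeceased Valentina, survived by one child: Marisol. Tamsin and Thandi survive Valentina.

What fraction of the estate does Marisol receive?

Oskar takes one-quarter of ₹172,000 = ₹43,000. The remaining ₹129,000 passes to the descendants.
The descendants' portion (₹129,000) is divided into 3 shares of ₹43,000: Tamsin and Thandi each take ₹43,000; Quinn's ₹43,000 share passes to Quinn's issue.
Quinn's share (₹43,000) passes entirely to Marisol.

Marisol receives 1/4 of the estate.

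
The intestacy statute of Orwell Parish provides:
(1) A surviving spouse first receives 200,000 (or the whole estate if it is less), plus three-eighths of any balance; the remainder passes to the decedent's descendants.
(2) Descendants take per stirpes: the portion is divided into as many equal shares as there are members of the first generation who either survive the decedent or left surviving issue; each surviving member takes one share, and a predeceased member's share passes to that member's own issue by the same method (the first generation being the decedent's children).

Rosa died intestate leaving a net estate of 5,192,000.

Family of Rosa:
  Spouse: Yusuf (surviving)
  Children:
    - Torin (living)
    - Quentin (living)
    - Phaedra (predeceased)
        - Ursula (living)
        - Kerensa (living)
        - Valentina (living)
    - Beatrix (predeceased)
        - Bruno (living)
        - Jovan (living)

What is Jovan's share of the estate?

Yusuf first takes 200,000, leaving a balance of 4,992,000. Yusuf then takes three-eighths of the balance (1,872,000), for a total of 2,072,000. The remaining 3,120,000 passes to the descendants.
The descendants' portion (3,120,000) is divided into 4 shares of 780,000: Torin and Quentin each take 780,000; Phaedra's 780,000 share passes to Phaedra's issue; Beatrix's 780,000 share passes to Beatrix's issue.
Phaedra's share (780,000) is divided into 3 shares of 260,000: Ursula, Kerensa, and Valentina each take 260,000.
Beatrix's share (780,000) is divided into 2 shares of 390,000: Bruno and Jovan each take 390,000.

Jovan receives 390,000.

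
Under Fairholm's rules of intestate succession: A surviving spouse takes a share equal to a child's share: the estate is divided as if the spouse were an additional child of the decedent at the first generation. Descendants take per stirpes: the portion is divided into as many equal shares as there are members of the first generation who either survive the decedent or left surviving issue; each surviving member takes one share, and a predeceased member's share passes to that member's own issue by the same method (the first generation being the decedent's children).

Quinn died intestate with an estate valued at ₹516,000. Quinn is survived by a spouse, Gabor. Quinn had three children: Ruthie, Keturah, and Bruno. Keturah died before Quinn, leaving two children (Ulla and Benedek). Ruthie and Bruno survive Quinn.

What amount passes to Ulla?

The spouse counts as an additional share at the children's level, so there are 4 primary shares of ₹129,000. Gabor takes one such share (₹129,000).
The children's combined portion (₹387,000) is divided into 3 shares of ₹129,000: Ruthie and Bruno each take ₹129,000; Keturah's ₹129,000 share passes to Keturah's issue.
Keturah's share (₹129,000) is divided into 2 shares of ₹64,500: Ulla and Benedek each take ₹64,500.

Ulla receives ₹64,500.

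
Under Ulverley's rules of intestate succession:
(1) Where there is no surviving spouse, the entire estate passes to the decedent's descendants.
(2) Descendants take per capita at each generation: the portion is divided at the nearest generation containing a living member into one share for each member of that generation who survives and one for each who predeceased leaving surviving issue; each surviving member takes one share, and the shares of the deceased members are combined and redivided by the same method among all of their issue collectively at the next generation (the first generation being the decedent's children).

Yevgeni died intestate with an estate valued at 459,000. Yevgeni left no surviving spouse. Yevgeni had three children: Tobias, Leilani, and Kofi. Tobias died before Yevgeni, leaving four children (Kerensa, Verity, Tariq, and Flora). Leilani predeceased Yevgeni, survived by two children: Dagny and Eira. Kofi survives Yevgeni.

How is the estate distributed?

The entire 459,000 passes to the descendants.
That amount (459,000) is divided at the children's generation into 3 shares of 153,000. Kofi takes 153,000. The 2 shares of the deceased (Tobias and Leilani) are combined into a pool of 306,000.
That pool (306,000) is divided at the grandchildren's generation equally among Kerensa, Verity, Tariq, Flora, Dagny, and Eira: 51,000 each.

Kerensa: 51,000; Verity: 51,000; Tariq: 51,000; Flora: 51,000; Dagny: 51,000; Eira: 51,000; Kofi: 153,000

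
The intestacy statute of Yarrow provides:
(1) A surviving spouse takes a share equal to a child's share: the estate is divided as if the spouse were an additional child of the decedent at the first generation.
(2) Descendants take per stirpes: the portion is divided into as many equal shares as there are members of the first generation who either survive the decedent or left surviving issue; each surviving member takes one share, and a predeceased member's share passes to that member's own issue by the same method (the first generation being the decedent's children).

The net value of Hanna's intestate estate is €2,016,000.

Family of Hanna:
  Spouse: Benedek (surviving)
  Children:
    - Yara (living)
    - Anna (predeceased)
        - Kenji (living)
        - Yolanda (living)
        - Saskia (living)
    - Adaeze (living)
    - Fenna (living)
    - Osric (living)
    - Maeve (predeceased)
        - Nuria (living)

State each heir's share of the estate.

Benedek: €288,000; Yara: €288,000; Kenji: €96,000; Yolanda: €96,000; Saskia: €96,000; Adaeze: €288,000; Fenna: €288,000; Osric: €288,000; Nuria: €288,000

The spouse counts as an additional share at the children's level, so there are 7 primary shares of €288,000. Benedek takes one such share (€288,000).
The children's combined portion (€1,728,000) is divided into 6 shares of €288,000: Yara, Adaeze, Fenna, and Osric each take €288,000; Anna's €288,000 share passes to Anna's issue; Maeve's €288,000 share passes to Maeve's issue.
Anna's share (€288,000) is divided into 3 shares of €96,000: Kenji, Yolanda, and Saskia each take €96,000.
Maeve's share (€288,000) passes entirely to Nuria.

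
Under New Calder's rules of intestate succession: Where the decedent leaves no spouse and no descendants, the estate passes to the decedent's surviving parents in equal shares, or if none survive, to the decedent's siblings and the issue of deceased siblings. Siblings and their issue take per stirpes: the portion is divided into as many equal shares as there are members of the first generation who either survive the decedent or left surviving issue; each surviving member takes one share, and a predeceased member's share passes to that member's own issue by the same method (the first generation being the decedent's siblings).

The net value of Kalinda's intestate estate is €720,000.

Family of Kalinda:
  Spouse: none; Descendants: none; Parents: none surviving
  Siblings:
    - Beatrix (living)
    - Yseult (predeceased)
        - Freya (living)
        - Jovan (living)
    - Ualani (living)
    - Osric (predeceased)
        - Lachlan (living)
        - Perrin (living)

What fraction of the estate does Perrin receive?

The entire €720,000 passes to the siblings and their issue.
That amount (€720,000) is divided into 4 shares of €180,000: Beatrix and Ualani each take €180,000; Yseult's €180,000 share passes to Yseult's issue; Osric's €180,000 share passes to Osric's issue.
Yseult's share (€180,000) is divided into 2 shares of €90,000: Freya and Jovan each take €90,000.
Osric's share (€180,000) is divided into 2 shares of €90,000: Lachlan and Perrin each take €90,000.

Perrin receives 1/8 of the estate.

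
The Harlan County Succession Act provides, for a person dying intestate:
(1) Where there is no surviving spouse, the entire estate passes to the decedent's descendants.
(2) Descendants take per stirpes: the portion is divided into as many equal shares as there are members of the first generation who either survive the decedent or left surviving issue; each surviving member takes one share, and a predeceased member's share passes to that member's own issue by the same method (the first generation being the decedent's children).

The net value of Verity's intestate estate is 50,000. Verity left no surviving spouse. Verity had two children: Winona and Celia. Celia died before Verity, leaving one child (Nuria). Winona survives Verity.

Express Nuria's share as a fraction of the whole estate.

Nuria receives 1/2 of the estate.

The entire 50,000 passes to the descendants.
That amount (50,000) is divided into 2 shares of 25,000: Winona takes 25,000; Celia's 25,000 share passes to Celia's issue.
Celia's share (25,000) passes entirely to Nuria.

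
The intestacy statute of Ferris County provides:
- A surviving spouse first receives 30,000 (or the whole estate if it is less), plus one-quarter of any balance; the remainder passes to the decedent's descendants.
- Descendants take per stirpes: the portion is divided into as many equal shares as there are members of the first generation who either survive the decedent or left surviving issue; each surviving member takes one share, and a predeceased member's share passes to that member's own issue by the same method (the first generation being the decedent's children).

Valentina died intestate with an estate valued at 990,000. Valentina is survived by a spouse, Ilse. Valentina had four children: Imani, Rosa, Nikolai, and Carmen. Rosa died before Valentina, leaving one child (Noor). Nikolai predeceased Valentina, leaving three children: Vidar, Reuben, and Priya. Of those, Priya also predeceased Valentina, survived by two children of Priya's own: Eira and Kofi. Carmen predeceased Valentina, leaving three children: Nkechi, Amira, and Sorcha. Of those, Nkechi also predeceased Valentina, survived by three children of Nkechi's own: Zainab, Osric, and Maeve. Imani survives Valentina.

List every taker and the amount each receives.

Ilse: 270,000; Imani: 180,000; Noor: 180,000; Vidar: 60,000; Reuben: 60,000; Eira: 30,000; Kofi: 30,000; Zainab: 20,000; Osric: 20,000; Maeve: 20,000; Amira: 60,000; Sorcha: 60,000

Ilse first takes 30,000, leaving a balance of 960,000. Ilse then takes one-quarter of the balance (240,000), for a total of 270,000. The remaining 720,000 passes to the descendants.
The descendants' portion (720,000) is divided into 4 shares of 180,000: Imani takes 180,000; Rosa's 180,000 share passes to Rosa's issue; Nikolai's 180,000 share passes to Nikolai's issue; Carmen's 180,000 share passes to Carmen's issue.
Rosa's share (180,000) passes entirely to Noor.
Nikolai's share (180,000) is divided into 3 shares of 60,000: Vidar and Reuben each take 60,000; Priya's 60,000 share passes to Priya's issue.
Priya's share (60,000) is divided into 2 shares of 30,000: Eira and Kofi each take 30,000.
Carmen's share (180,000) is divided into 3 shares of 60,000: Amira and Sorcha each take 60,000; Nkechi's 60,000 share passes to Nkechi's issue.
Nkechi's share (60,000) is divided into 3 shares of 20,000: Zainab, Osric, and Maeve each take 20,000.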